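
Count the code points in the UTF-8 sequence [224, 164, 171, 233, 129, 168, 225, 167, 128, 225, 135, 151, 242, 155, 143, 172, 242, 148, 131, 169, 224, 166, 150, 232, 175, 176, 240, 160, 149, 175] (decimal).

Byte at offset 0: 0xE0 = 11100000 → 3-byte char (#1). Advance 3.
Byte at offset 3: 0xE9 = 11101001 → 3-byte char (#2). Advance 3.
Byte at offset 6: 0xE1 = 11100001 → 3-byte char (#3). Advance 3.
Byte at offset 9: 0xE1 = 11100001 → 3-byte char (#4). Advance 3.
Byte at offset 12: 0xF2 = 11110010 → 4-byte char (#5). Advance 4.
Byte at offset 16: 0xF2 = 11110010 → 4-byte char (#6). Advance 4.
Byte at offset 20: 0xE0 = 11100000 → 3-byte char (#7). Advance 3.
Byte at offset 23: 0xE8 = 11101000 → 3-byte char (#8). Advance 3.
Byte at offset 26: 0xF0 = 11110000 → 4-byte char (#9). Advance 4.
Reached end at offset 30 after 9 code points.

9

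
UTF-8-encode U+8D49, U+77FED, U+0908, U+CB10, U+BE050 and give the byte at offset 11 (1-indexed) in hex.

0xEC

1-indexed offset 11 is 0-indexed offset 10.
U+8D49 → 3-byte form E8 B5 89 at offsets 0–2.
U+77FED → 4-byte form F1 B7 BF AD at offsets 3–6.
U+0908 → 3-byte form E0 A4 88 at offsets 7–9.
U+CB10 → 3-byte form EC AC 90 at offsets 10–12.
Offset 10 falls in char 4's range; it's byte 1 of EC AC 90 = 0xEC.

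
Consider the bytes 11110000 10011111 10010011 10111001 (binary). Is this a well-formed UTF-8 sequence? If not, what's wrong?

Leading byte 0xF0 = 11110000 → 4-byte form.
Continuation bytes 0x9F=10011111, 0x93=10010011, 0xB9=10111001 all match 10xxxxxx.
Decoded value 0x1F4F9 is ≥ 0x10000 (shortest form) and not a surrogate.

valid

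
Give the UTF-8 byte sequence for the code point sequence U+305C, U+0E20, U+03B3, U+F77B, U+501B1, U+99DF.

E3 81 9C E0 B8 A0 CE B3 EF 9D BB F1 90 86 B1 E9 A7 9F

U+305C: 3-byte form → E3 81 9C.
U+0E20: 3-byte form → E0 B8 A0.
U+03B3: 2-byte form → CE B3.
U+F77B: 3-byte form → EF 9D BB.
U+501B1: 4-byte form → F1 90 86 B1.
U+99DF: 3-byte form → E9 A7 9F.
Concatenated (18 bytes): E3 81 9C E0 B8 A0 CE B3 EF 9D BB F1 90 86 B1 E9 A7 9F.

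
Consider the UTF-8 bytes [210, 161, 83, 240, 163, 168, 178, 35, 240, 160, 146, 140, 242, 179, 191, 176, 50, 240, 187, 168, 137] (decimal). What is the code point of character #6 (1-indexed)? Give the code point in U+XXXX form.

Offset 0: leading byte 0xD2 = 11010010 → 2-byte char #1 = D2 A1.
Offset 2: leading byte 0x53 = 01010011 → 1-byte char #2 = 53.
Offset 3: leading byte 0xF0 = 11110000 → 4-byte char #3 = F0 A3 A8 B2.
Offset 7: leading byte 0x23 = 00100011 → 1-byte char #4 = 23.
Offset 8: leading byte 0xF0 = 11110000 → 4-byte char #5 = F0 A0 92 8C.
Offset 12: leading byte 0xF2 = 11110010 → 4-byte char #6 = F2 B3 BF B0.
Leading byte 0xF2 = 11110010 matches 11110xxx → 4-byte sequence.
Byte 1: 0xF2 = 11110010, payload 010 (3 bits).
Byte 2: 0xB3 = 10110011 (10xxxxxx ✓), payload 110011.
Byte 3: 0xBF = 10111111 (10xxxxxx ✓), payload 111111.
Byte 4: 0xB0 = 10110000 (10xxxxxx ✓), payload 110000.
Concatenate: 010110011111111110000 = 0xB3FF0 (21 bits → U+B3FF0).

U+B3FF0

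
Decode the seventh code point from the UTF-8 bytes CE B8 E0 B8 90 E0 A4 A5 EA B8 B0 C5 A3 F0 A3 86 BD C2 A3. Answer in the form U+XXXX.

Offset 0: leading byte 0xCE = 11001110 → 2-byte char #1 = CE B8.
Offset 2: leading byte 0xE0 = 11100000 → 3-byte char #2 = E0 B8 90.
Offset 5: leading byte 0xE0 = 11100000 → 3-byte char #3 = E0 A4 A5.
Offset 8: leading byte 0xEA = 11101010 → 3-byte char #4 = EA B8 B0.
Offset 11: leading byte 0xC5 = 11000101 → 2-byte char #5 = C5 A3.
Offset 13: leading byte 0xF0 = 11110000 → 4-byte char #6 = F0 A3 86 BD.
Offset 17: leading byte 0xC2 = 11000010 → 2-byte char #7 = C2 A3.
Leading byte 0xC2 = 11000010 matches 110xxxxx → 2-byte sequence.
Byte 1: 0xC2 = 11000010, payload 00010 (5 bits).
Byte 2: 0xA3 = 10100011 (10xxxxxx ✓), payload 100011.
Concatenate: 00010100011 = 0xA3 (11 bits → U+00A3).

U+00A3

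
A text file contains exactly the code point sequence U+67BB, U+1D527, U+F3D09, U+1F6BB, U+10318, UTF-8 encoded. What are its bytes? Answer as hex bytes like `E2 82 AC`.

U+67BB: 3-byte form → E6 9E BB.
U+1D527: 4-byte form → F0 9D 94 A7.
U+F3D09: 4-byte form → F3 B3 B4 89.
U+1F6BB: 4-byte form → F0 9F 9A BB.
U+10318: 4-byte form → F0 90 8C 98.
Concatenated (19 bytes): E6 9E BB F0 9D 94 A7 F3 B3 B4 89 F0 9F 9A BB F0 90 8C 98.

E6 9E BB F0 9D 94 A7 F3 B3 B4 89 F0 9F 9A BB F0 90 8C 98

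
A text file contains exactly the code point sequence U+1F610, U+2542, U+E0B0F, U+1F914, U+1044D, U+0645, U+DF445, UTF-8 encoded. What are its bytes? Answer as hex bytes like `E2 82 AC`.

F0 9F 98 90 E2 95 82 F3 A0 AC 8F F0 9F A4 94 F0 90 91 8D D9 85 F3 9F 91 85

U+1F610: 4-byte form → F0 9F 98 90.
U+2542: 3-byte form → E2 95 82.
U+E0B0F: 4-byte form → F3 A0 AC 8F.
U+1F914: 4-byte form → F0 9F A4 94.
U+1044D: 4-byte form → F0 90 91 8D.
U+0645: 2-byte form → D9 85.
U+DF445: 4-byte form → F3 9F 91 85.
Concatenated (25 bytes): F0 9F 98 90 E2 95 82 F3 A0 AC 8F F0 9F A4 94 F0 90 91 8D D9 85 F3 9F 91 85.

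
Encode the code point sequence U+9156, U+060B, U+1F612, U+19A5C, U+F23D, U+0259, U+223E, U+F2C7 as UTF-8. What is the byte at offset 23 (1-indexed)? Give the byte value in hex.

1-indexed offset 23 is 0-indexed offset 22.
U+9156 → 3-byte form E9 85 96 at offsets 0–2.
U+060B → 2-byte form D8 8B at offsets 3–4.
U+1F612 → 4-byte form F0 9F 98 92 at offsets 5–8.
U+19A5C → 4-byte form F0 99 A9 9C at offsets 9–12.
U+F23D → 3-byte form EF 88 BD at offsets 13–15.
U+0259 → 2-byte form C9 99 at offsets 16–17.
U+223E → 3-byte form E2 88 BE at offsets 18–20.
U+F2C7 → 3-byte form EF 8B 87 at offsets 21–23.
Offset 22 falls in char 8's range; it's byte 2 of EF 8B 87 = 0x8B.

0x8B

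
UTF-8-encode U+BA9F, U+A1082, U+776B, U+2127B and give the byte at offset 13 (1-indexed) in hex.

0x89

1-indexed offset 13 is 0-indexed offset 12.
U+BA9F → 3-byte form EB AA 9F at offsets 0–2.
U+A1082 → 4-byte form F2 A1 82 82 at offsets 3–6.
U+776B → 3-byte form E7 9D AB at offsets 7–9.
U+2127B → 4-byte form F0 A1 89 BB at offsets 10–13.
Offset 12 falls in char 4's range; it's byte 3 of F0 A1 89 BB = 0x89.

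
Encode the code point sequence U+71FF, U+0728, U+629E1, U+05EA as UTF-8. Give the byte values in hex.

U+71FF: 3-byte form → E7 87 BF.
U+0728: 2-byte form → DC A8.
U+629E1: 4-byte form → F1 A2 A7 A1.
U+05EA: 2-byte form → D7 AA.
Concatenated (11 bytes): E7 87 BF DC A8 F1 A2 A7 A1 D7 AA.

E7 87 BF DC A8 F1 A2 A7 A1 D7 AA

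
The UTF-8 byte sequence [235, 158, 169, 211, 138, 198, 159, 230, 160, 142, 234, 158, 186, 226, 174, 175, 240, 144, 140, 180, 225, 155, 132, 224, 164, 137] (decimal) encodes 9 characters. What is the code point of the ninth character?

U+0909

Offset 0: leading byte 0xEB = 11101011 → 3-byte char #1 = EB 9E A9.
Offset 3: leading byte 0xD3 = 11010011 → 2-byte char #2 = D3 8A.
Offset 5: leading byte 0xC6 = 11000110 → 2-byte char #3 = C6 9F.
Offset 7: leading byte 0xE6 = 11100110 → 3-byte char #4 = E6 A0 8E.
Offset 10: leading byte 0xEA = 11101010 → 3-byte char #5 = EA 9E BA.
Offset 13: leading byte 0xE2 = 11100010 → 3-byte char #6 = E2 AE AF.
Offset 16: leading byte 0xF0 = 11110000 → 4-byte char #7 = F0 90 8C B4.
Offset 20: leading byte 0xE1 = 11100001 → 3-byte char #8 = E1 9B 84.
Offset 23: leading byte 0xE0 = 11100000 → 3-byte char #9 = E0 A4 89.
Leading byte 0xE0 = 11100000 matches 1110xxxx → 3-byte sequence.
Byte 1: 0xE0 = 11100000, payload 0000 (4 bits).
Byte 2: 0xA4 = 10100100 (10xxxxxx ✓), payload 100100.
Byte 3: 0x89 = 10001001 (10xxxxxx ✓), payload 001001.
Concatenate: 0000100100001001 = 0x909 (16 bits → U+0909).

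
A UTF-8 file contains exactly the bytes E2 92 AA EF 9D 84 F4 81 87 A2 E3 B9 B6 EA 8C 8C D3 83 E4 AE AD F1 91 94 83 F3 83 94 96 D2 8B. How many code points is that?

Byte at offset 0: 0xE2 = 11100010 → 3-byte char (#1). Advance 3.
Byte at offset 3: 0xEF = 11101111 → 3-byte char (#2). Advance 3.
Byte at offset 6: 0xF4 = 11110100 → 4-byte char (#3). Advance 4.
Byte at offset 10: 0xE3 = 11100011 → 3-byte char (#4). Advance 3.
Byte at offset 13: 0xEA = 11101010 → 3-byte char (#5). Advance 3.
Byte at offset 16: 0xD3 = 11010011 → 2-byte char (#6). Advance 2.
Byte at offset 18: 0xE4 = 11100100 → 3-byte char (#7). Advance 3.
Byte at offset 21: 0xF1 = 11110001 → 4-byte char (#8). Advance 4.
Byte at offset 25: 0xF3 = 11110011 → 4-byte char (#9). Advance 4.
Byte at offset 29: 0xD2 = 11010010 → 2-byte char (#10). Advance 2.
Reached end at offset 31 after 10 code points.

10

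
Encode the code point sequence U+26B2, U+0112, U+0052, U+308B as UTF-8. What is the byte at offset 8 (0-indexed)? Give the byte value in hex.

0x8B

U+26B2 → 3-byte form E2 9A B2 at offsets 0–2.
U+0112 → 2-byte form C4 92 at offsets 3–4.
U+0052 → 1-byte form 52 at offsets 5–5.
U+308B → 3-byte form E3 82 8B at offsets 6–8.
Offset 8 falls in char 4's range; it's byte 3 of E3 82 8B = 0x8B.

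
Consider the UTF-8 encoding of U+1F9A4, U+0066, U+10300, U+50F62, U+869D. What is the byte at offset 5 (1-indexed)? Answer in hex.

0x66

1-indexed offset 5 is 0-indexed offset 4.
U+1F9A4 → 4-byte form F0 9F A6 A4 at offsets 0–3.
U+0066 → 1-byte form 66 at offsets 4–4.
Offset 4 falls in char 2's range; it's byte 1 of 66 = 0x66.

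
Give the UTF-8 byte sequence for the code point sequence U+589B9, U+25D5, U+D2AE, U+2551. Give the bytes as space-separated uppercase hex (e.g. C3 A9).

F1 98 A6 B9 E2 97 95 ED 8A AE E2 95 91

U+589B9: 4-byte form → F1 98 A6 B9.
U+25D5: 3-byte form → E2 97 95.
U+D2AE: 3-byte form → ED 8A AE.
U+2551: 3-byte form → E2 95 91.
Concatenated (13 bytes): F1 98 A6 B9 E2 97 95 ED 8A AE E2 95 91.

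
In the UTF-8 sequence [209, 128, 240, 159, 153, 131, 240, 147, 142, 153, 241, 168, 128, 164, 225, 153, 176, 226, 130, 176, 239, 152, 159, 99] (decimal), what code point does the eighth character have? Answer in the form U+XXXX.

U+0063

Offset 0: leading byte 0xD1 = 11010001 → 2-byte char #1 = D1 80.
Offset 2: leading byte 0xF0 = 11110000 → 4-byte char #2 = F0 9F 99 83.
Offset 6: leading byte 0xF0 = 11110000 → 4-byte char #3 = F0 93 8E 99.
Offset 10: leading byte 0xF1 = 11110001 → 4-byte char #4 = F1 A8 80 A4.
Offset 14: leading byte 0xE1 = 11100001 → 3-byte char #5 = E1 99 B0.
Offset 17: leading byte 0xE2 = 11100010 → 3-byte char #6 = E2 82 B0.
Offset 20: leading byte 0xEF = 11101111 → 3-byte char #7 = EF 98 9F.
Offset 23: leading byte 0x63 = 01100011 → 1-byte char #8 = 63.
Leading byte 0x63 = 01100011 matches 0xxxxxxx → 1-byte sequence.
Byte 1: 0x63 = 01100011, payload 1100011 (7 bits).
Concatenate: 1100011 = 0x63 (7 bits → U+0063).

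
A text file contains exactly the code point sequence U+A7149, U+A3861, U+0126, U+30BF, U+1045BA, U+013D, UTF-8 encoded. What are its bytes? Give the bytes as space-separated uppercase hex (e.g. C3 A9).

F2 A7 85 89 F2 A3 A1 A1 C4 A6 E3 82 BF F4 84 96 BA C4 BD

U+A7149: 4-byte form → F2 A7 85 89.
U+A3861: 4-byte form → F2 A3 A1 A1.
U+0126: 2-byte form → C4 A6.
U+30BF: 3-byte form → E3 82 BF.
U+1045BA: 4-byte form → F4 84 96 BA.
U+013D: 2-byte form → C4 BD.
Concatenated (19 bytes): F2 A7 85 89 F2 A3 A1 A1 C4 A6 E3 82 BF F4 84 96 BA C4 BD.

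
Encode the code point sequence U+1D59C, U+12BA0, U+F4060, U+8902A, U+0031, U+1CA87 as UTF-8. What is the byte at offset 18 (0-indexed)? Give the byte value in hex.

0x9C

U+1D59C → 4-byte form F0 9D 96 9C at offsets 0–3.
U+12BA0 → 4-byte form F0 92 AE A0 at offsets 4–7.
U+F4060 → 4-byte form F3 B4 81 A0 at offsets 8–11.
U+8902A → 4-byte form F2 89 80 AA at offsets 12–15.
U+0031 → 1-byte form 31 at offsets 16–16.
U+1CA87 → 4-byte form F0 9C AA 87 at offsets 17–20.
Offset 18 falls in char 6's range; it's byte 2 of F0 9C AA 87 = 0x9C.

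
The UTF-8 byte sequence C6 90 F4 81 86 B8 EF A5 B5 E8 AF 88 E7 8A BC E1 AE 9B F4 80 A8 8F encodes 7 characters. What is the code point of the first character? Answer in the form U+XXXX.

U+0190

Offset 0: leading byte 0xC6 = 11000110 → 2-byte char #1 = C6 90.
Leading byte 0xC6 = 11000110 matches 110xxxxx → 2-byte sequence.
Byte 1: 0xC6 = 11000110, payload 00110 (5 bits).
Byte 2: 0x90 = 10010000 (10xxxxxx ✓), payload 010000.
Concatenate: 00110010000 = 0x190 (11 bits → U+0190).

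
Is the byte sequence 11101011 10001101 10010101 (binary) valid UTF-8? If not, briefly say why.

valid

Leading byte 0xEB = 11101011 → 3-byte form.
Continuation bytes 0x8D=10001101, 0x95=10010101 all match 10xxxxxx.
Decoded value 0xB355 is ≥ 0x800 (shortest form) and not a surrogate.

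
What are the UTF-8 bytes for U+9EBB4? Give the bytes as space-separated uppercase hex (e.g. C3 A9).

F2 9E AE B4

U+9EBB4 = 0x9EBB4 = 650164 decimal. In range U+10000–U+10FFFF → 4-byte form: 11110xxx 10xxxxxx 10xxxxxx 10xxxxxx.
Binary (21 bits): 010011110101110110100.
Split 3+6+6+6: 010 | 011110 | 101110 | 110100.
Byte 1: 11110010 = 0xF2.
Byte 2: 10011110 = 0x9E.
Byte 3: 10101110 = 0xAE.
Byte 4: 10110100 = 0xB4.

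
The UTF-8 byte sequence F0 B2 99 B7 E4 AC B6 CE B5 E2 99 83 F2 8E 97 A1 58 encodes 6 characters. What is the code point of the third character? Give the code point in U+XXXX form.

U+03B5

Offset 0: leading byte 0xF0 = 11110000 → 4-byte char #1 = F0 B2 99 B7.
Offset 4: leading byte 0xE4 = 11100100 → 3-byte char #2 = E4 AC B6.
Offset 7: leading byte 0xCE = 11001110 → 2-byte char #3 = CE B5.
Leading byte 0xCE = 11001110 matches 110xxxxx → 2-byte sequence.
Byte 1: 0xCE = 11001110, payload 01110 (5 bits).
Byte 2: 0xB5 = 10110101 (10xxxxxx ✓), payload 110101.
Concatenate: 01110110101 = 0x3B5 (11 bits → U+03B5).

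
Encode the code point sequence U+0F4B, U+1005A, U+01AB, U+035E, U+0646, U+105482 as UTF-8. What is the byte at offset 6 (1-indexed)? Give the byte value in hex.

1-indexed offset 6 is 0-indexed offset 5.
U+0F4B → 3-byte form E0 BD 8B at offsets 0–2.
U+1005A → 4-byte form F0 90 81 9A at offsets 3–6.
Offset 5 falls in char 2's range; it's byte 3 of F0 90 81 9A = 0x81.

0x81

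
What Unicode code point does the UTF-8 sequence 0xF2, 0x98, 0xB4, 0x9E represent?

U+98D1E

Leading byte 0xF2 = 11110010 matches 11110xxx → 4-byte sequence.
Byte 1: 0xF2 = 11110010, payload 010 (3 bits).
Byte 2: 0x98 = 10011000 (10xxxxxx ✓), payload 011000.
Byte 3: 0xB4 = 10110100 (10xxxxxx ✓), payload 110100.
Byte 4: 0x9E = 10011110 (10xxxxxx ✓), payload 011110.
Concatenate: 010011000110100011110 = 0x98D1E (21 bits → U+98D1E).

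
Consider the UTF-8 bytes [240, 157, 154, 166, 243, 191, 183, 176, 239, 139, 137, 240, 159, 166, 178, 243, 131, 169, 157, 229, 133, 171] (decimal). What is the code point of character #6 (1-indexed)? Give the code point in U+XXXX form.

U+516B

Offset 0: leading byte 0xF0 = 11110000 → 4-byte char #1 = F0 9D 9A A6.
Offset 4: leading byte 0xF3 = 11110011 → 4-byte char #2 = F3 BF B7 B0.
Offset 8: leading byte 0xEF = 11101111 → 3-byte char #3 = EF 8B 89.
Offset 11: leading byte 0xF0 = 11110000 → 4-byte char #4 = F0 9F A6 B2.
Offset 15: leading byte 0xF3 = 11110011 → 4-byte char #5 = F3 83 A9 9D.
Offset 19: leading byte 0xE5 = 11100101 → 3-byte char #6 = E5 85 AB.
Leading byte 0xE5 = 11100101 matches 1110xxxx → 3-byte sequence.
Byte 1: 0xE5 = 11100101, payload 0101 (4 bits).
Byte 2: 0x85 = 10000101 (10xxxxxx ✓), payload 000101.
Byte 3: 0xAB = 10101011 (10xxxxxx ✓), payload 101011.
Concatenate: 0101000101101011 = 0x516B (16 bits → U+516B).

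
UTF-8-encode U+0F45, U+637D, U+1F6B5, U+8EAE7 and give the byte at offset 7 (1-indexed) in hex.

1-indexed offset 7 is 0-indexed offset 6.
U+0F45 → 3-byte form E0 BD 85 at offsets 0–2.
U+637D → 3-byte form E6 8D BD at offsets 3–5.
U+1F6B5 → 4-byte form F0 9F 9A B5 at offsets 6–9.
Offset 6 falls in char 3's range; it's byte 1 of F0 9F 9A B5 = 0xF0.

0xF0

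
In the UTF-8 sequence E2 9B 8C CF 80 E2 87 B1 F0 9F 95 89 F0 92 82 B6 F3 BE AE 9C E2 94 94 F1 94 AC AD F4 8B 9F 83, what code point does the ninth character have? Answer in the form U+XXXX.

Offset 0: leading byte 0xE2 = 11100010 → 3-byte char #1 = E2 9B 8C.
Offset 3: leading byte 0xCF = 11001111 → 2-byte char #2 = CF 80.
Offset 5: leading byte 0xE2 = 11100010 → 3-byte char #3 = E2 87 B1.
Offset 8: leading byte 0xF0 = 11110000 → 4-byte char #4 = F0 9F 95 89.
Offset 12: leading byte 0xF0 = 11110000 → 4-byte char #5 = F0 92 82 B6.
Offset 16: leading byte 0xF3 = 11110011 → 4-byte char #6 = F3 BE AE 9C.
Offset 20: leading byte 0xE2 = 11100010 → 3-byte char #7 = E2 94 94.
Offset 23: leading byte 0xF1 = 11110001 → 4-byte char #8 = F1 94 AC AD.
Offset 27: leading byte 0xF4 = 11110100 → 4-byte char #9 = F4 8B 9F 83.
Leading byte 0xF4 = 11110100 matches 11110xxx → 4-byte sequence.
Byte 1: 0xF4 = 11110100, payload 100 (3 bits).
Byte 2: 0x8B = 10001011 (10xxxxxx ✓), payload 001011.
Byte 3: 0x9F = 10011111 (10xxxxxx ✓), payload 011111.
Byte 4: 0x83 = 10000011 (10xxxxxx ✓), payload 000011.
Concatenate: 100001011011111000011 = 0x10B7C3 (21 bits → U+10B7C3).

U+10B7C3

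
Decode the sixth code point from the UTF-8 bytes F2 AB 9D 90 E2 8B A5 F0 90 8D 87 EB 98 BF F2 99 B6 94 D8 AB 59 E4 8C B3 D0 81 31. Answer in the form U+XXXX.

Offset 0: leading byte 0xF2 = 11110010 → 4-byte char #1 = F2 AB 9D 90.
Offset 4: leading byte 0xE2 = 11100010 → 3-byte char #2 = E2 8B A5.
Offset 7: leading byte 0xF0 = 11110000 → 4-byte char #3 = F0 90 8D 87.
Offset 11: leading byte 0xEB = 11101011 → 3-byte char #4 = EB 98 BF.
Offset 14: leading byte 0xF2 = 11110010 → 4-byte char #5 = F2 99 B6 94.
Offset 18: leading byte 0xD8 = 11011000 → 2-byte char #6 = D8 AB.
Leading byte 0xD8 = 11011000 matches 110xxxxx → 2-byte sequence.
Byte 1: 0xD8 = 11011000, payload 11000 (5 bits).
Byte 2: 0xAB = 10101011 (10xxxxxx ✓), payload 101011.
Concatenate: 11000101011 = 0x62B (11 bits → U+062B).

U+062B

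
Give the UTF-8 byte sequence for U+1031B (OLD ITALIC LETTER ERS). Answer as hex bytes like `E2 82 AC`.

F0 90 8C 9B

U+1031B = 0x1031B = 66331 decimal. In range U+10000–U+10FFFF → 4-byte form: 11110xxx 10xxxxxx 10xxxxxx 10xxxxxx.
Binary (21 bits): 000010000001100011011.
Split 3+6+6+6: 000 | 010000 | 001100 | 011011.
Byte 1: 11110000 = 0xF0.
Byte 2: 10010000 = 0x90.
Byte 3: 10001100 = 0x8C.
Byte 4: 10011011 = 0x9B.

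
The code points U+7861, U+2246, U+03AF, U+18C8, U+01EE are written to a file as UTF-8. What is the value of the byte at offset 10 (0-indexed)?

0x88

U+7861 → 3-byte form E7 A1 A1 at offsets 0–2.
U+2246 → 3-byte form E2 89 86 at offsets 3–5.
U+03AF → 2-byte form CE AF at offsets 6–7.
U+18C8 → 3-byte form E1 A3 88 at offsets 8–10.
Offset 10 falls in char 4's range; it's byte 3 of E1 A3 88 = 0x88.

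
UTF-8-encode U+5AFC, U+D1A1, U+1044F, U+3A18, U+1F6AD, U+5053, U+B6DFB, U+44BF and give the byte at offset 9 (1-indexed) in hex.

0x91

1-indexed offset 9 is 0-indexed offset 8.
U+5AFC → 3-byte form E5 AB BC at offsets 0–2.
U+D1A1 → 3-byte form ED 86 A1 at offsets 3–5.
U+1044F → 4-byte form F0 90 91 8F at offsets 6–9.
Offset 8 falls in char 3's range; it's byte 3 of F0 90 91 8F = 0x91.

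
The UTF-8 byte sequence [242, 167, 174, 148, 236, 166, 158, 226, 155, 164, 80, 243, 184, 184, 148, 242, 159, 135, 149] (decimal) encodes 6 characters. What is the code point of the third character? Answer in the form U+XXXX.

Offset 0: leading byte 0xF2 = 11110010 → 4-byte char #1 = F2 A7 AE 94.
Offset 4: leading byte 0xEC = 11101100 → 3-byte char #2 = EC A6 9E.
Offset 7: leading byte 0xE2 = 11100010 → 3-byte char #3 = E2 9B A4.
Leading byte 0xE2 = 11100010 matches 1110xxxx → 3-byte sequence.
Byte 1: 0xE2 = 11100010, payload 0010 (4 bits).
Byte 2: 0x9B = 10011011 (10xxxxxx ✓), payload 011011.
Byte 3: 0xA4 = 10100100 (10xxxxxx ✓), payload 100100.
Concatenate: 0010011011100100 = 0x26E4 (16 bits → U+26E4).

U+26E4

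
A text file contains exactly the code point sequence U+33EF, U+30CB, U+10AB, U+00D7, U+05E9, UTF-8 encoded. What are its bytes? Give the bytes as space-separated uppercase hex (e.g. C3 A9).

U+33EF: 3-byte form → E3 8F AF.
U+30CB: 3-byte form → E3 83 8B.
U+10AB: 3-byte form → E1 82 AB.
U+00D7: 2-byte form → C3 97.
U+05E9: 2-byte form → D7 A9.
Concatenated (13 bytes): E3 8F AF E3 83 8B E1 82 AB C3 97 D7 A9.

E3 8F AF E3 83 8B E1 82 AB C3 97 D7 A9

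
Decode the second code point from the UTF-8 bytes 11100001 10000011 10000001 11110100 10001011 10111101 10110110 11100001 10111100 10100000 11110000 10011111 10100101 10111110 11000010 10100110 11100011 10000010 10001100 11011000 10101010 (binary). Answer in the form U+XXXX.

U+10BF76

Offset 0: leading byte 0xE1 = 11100001 → 3-byte char #1 = E1 83 81.
Offset 3: leading byte 0xF4 = 11110100 → 4-byte char #2 = F4 8B BD B6.
Leading byte 0xF4 = 11110100 matches 11110xxx → 4-byte sequence.
Byte 1: 0xF4 = 11110100, payload 100 (3 bits).
Byte 2: 0x8B = 10001011 (10xxxxxx ✓), payload 001011.
Byte 3: 0xBD = 10111101 (10xxxxxx ✓), payload 111101.
Byte 4: 0xB6 = 10110110 (10xxxxxx ✓), payload 110110.
Concatenate: 100001011111101110110 = 0x10BF76 (21 bits → U+10BF76).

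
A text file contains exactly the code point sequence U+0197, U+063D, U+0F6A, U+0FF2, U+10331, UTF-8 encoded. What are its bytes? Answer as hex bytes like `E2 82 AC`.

U+0197: 2-byte form → C6 97.
U+063D: 2-byte form → D8 BD.
U+0F6A: 3-byte form → E0 BD AA.
U+0FF2: 3-byte form → E0 BF B2.
U+10331: 4-byte form → F0 90 8C B1.
Concatenated (14 bytes): C6 97 D8 BD E0 BD AA E0 BF B2 F0 90 8C B1.

C6 97 D8 BD E0 BD AA E0 BF B2 F0 90 8C B1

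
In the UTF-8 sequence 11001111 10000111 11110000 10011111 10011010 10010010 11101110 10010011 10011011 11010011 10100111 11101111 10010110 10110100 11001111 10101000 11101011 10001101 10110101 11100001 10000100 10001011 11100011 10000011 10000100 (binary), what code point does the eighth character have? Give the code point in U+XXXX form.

U+110B

Offset 0: leading byte 0xCF = 11001111 → 2-byte char #1 = CF 87.
Offset 2: leading byte 0xF0 = 11110000 → 4-byte char #2 = F0 9F 9A 92.
Offset 6: leading byte 0xEE = 11101110 → 3-byte char #3 = EE 93 9B.
Offset 9: leading byte 0xD3 = 11010011 → 2-byte char #4 = D3 A7.
Offset 11: leading byte 0xEF = 11101111 → 3-byte char #5 = EF 96 B4.
Offset 14: leading byte 0xCF = 11001111 → 2-byte char #6 = CF A8.
Offset 16: leading byte 0xEB = 11101011 → 3-byte char #7 = EB 8D B5.
Offset 19: leading byte 0xE1 = 11100001 → 3-byte char #8 = E1 84 8B.
Leading byte 0xE1 = 11100001 matches 1110xxxx → 3-byte sequence.
Byte 1: 0xE1 = 11100001, payload 0001 (4 bits).
Byte 2: 0x84 = 10000100 (10xxxxxx ✓), payload 000100.
Byte 3: 0x8B = 10001011 (10xxxxxx ✓), payload 001011.
Concatenate: 0001000100001011 = 0x110B (16 bits → U+110B).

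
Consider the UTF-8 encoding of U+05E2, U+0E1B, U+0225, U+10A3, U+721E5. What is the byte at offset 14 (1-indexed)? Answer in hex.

1-indexed offset 14 is 0-indexed offset 13.
U+05E2 → 2-byte form D7 A2 at offsets 0–1.
U+0E1B → 3-byte form E0 B8 9B at offsets 2–4.
U+0225 → 2-byte form C8 A5 at offsets 5–6.
U+10A3 → 3-byte form E1 82 A3 at offsets 7–9.
U+721E5 → 4-byte form F1 B2 87 A5 at offsets 10–13.
Offset 13 falls in char 5's range; it's byte 4 of F1 B2 87 A5 = 0xA5.

0xA5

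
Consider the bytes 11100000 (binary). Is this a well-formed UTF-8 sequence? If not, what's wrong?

Leading byte 0xE0 = 11100000 → 3-byte form, but only 1 byte is present.

invalid (sequence truncated)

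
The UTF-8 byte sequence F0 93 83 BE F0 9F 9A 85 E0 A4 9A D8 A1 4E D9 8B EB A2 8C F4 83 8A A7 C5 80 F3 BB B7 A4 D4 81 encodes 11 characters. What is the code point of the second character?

U+1F685

Offset 0: leading byte 0xF0 = 11110000 → 4-byte char #1 = F0 93 83 BE.
Offset 4: leading byte 0xF0 = 11110000 → 4-byte char #2 = F0 9F 9A 85.
Leading byte 0xF0 = 11110000 matches 11110xxx → 4-byte sequence.
Byte 1: 0xF0 = 11110000, payload 000 (3 bits).
Byte 2: 0x9F = 10011111 (10xxxxxx ✓), payload 011111.
Byte 3: 0x9A = 10011010 (10xxxxxx ✓), payload 011010.
Byte 4: 0x85 = 10000101 (10xxxxxx ✓), payload 000101.
Concatenate: 000011111011010000101 = 0x1F685 (21 bits → U+1F685).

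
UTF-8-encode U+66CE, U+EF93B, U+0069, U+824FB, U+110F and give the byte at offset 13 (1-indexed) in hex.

0xE1

1-indexed offset 13 is 0-indexed offset 12.
U+66CE → 3-byte form E6 9B 8E at offsets 0–2.
U+EF93B → 4-byte form F3 AF A4 BB at offsets 3–6.
U+0069 → 1-byte form 69 at offsets 7–7.
U+824FB → 4-byte form F2 82 93 BB at offsets 8–11.
U+110F → 3-byte form E1 84 8F at offsets 12–14.
Offset 12 falls in char 5's range; it's byte 1 of E1 84 8F = 0xE1.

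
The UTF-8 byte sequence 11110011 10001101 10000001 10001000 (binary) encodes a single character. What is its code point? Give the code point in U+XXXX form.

U+CD048

Leading byte 0xF3 = 11110011 matches 11110xxx → 4-byte sequence.
Byte 1: 0xF3 = 11110011, payload 011 (3 bits).
Byte 2: 0x8D = 10001101 (10xxxxxx ✓), payload 001101.
Byte 3: 0x81 = 10000001 (10xxxxxx ✓), payload 000001.
Byte 4: 0x88 = 10001000 (10xxxxxx ✓), payload 001000.
Concatenate: 011001101000001001000 = 0xCD048 (21 bits → U+CD048).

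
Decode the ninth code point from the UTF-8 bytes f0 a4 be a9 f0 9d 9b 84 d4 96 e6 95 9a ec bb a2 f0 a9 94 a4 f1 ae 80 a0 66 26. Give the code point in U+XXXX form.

U+0026

Offset 0: leading byte 0xF0 = 11110000 → 4-byte char #1 = F0 A4 BE A9.
Offset 4: leading byte 0xF0 = 11110000 → 4-byte char #2 = F0 9D 9B 84.
Offset 8: leading byte 0xD4 = 11010100 → 2-byte char #3 = D4 96.
Offset 10: leading byte 0xE6 = 11100110 → 3-byte char #4 = E6 95 9A.
Offset 13: leading byte 0xEC = 11101100 → 3-byte char #5 = EC BB A2.
Offset 16: leading byte 0xF0 = 11110000 → 4-byte char #6 = F0 A9 94 A4.
Offset 20: leading byte 0xF1 = 11110001 → 4-byte char #7 = F1 AE 80 A0.
Offset 24: leading byte 0x66 = 01100110 → 1-byte char #8 = 66.
Offset 25: leading byte 0x26 = 00100110 → 1-byte char #9 = 26.
Leading byte 0x26 = 00100110 matches 0xxxxxxx → 1-byte sequence.
Byte 1: 0x26 = 00100110, payload 0100110 (7 bits).
Concatenate: 0100110 = 0x26 (7 bits → U+0026).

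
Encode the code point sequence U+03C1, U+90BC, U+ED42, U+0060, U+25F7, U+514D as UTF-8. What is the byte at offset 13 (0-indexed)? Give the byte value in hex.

0x85

U+03C1 → 2-byte form CF 81 at offsets 0–1.
U+90BC → 3-byte form E9 82 BC at offsets 2–4.
U+ED42 → 3-byte form EE B5 82 at offsets 5–7.
U+0060 → 1-byte form 60 at offsets 8–8.
U+25F7 → 3-byte form E2 97 B7 at offsets 9–11.
U+514D → 3-byte form E5 85 8D at offsets 12–14.
Offset 13 falls in char 6's range; it's byte 2 of E5 85 8D = 0x85.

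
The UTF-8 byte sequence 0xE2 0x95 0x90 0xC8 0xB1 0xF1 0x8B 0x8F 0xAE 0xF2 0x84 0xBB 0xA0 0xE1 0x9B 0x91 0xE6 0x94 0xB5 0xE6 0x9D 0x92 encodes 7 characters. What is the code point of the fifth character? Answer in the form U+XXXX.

Offset 0: leading byte 0xE2 = 11100010 → 3-byte char #1 = E2 95 90.
Offset 3: leading byte 0xC8 = 11001000 → 2-byte char #2 = C8 B1.
Offset 5: leading byte 0xF1 = 11110001 → 4-byte char #3 = F1 8B 8F AE.
Offset 9: leading byte 0xF2 = 11110010 → 4-byte char #4 = F2 84 BB A0.
Offset 13: leading byte 0xE1 = 11100001 → 3-byte char #5 = E1 9B 91.
Leading byte 0xE1 = 11100001 matches 1110xxxx → 3-byte sequence.
Byte 1: 0xE1 = 11100001, payload 0001 (4 bits).
Byte 2: 0x9B = 10011011 (10xxxxxx ✓), payload 011011.
Byte 3: 0x91 = 10010001 (10xxxxxx ✓), payload 010001.
Concatenate: 0001011011010001 = 0x16D1 (16 bits → U+16D1).

U+16D1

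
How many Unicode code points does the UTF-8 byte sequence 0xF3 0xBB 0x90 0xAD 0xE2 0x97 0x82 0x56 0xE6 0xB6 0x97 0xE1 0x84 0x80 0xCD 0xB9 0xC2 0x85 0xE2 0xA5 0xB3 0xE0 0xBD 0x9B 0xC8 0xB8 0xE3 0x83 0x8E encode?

11

Byte at offset 0: 0xF3 = 11110011 → 4-byte char (#1). Advance 4.
Byte at offset 4: 0xE2 = 11100010 → 3-byte char (#2). Advance 3.
Byte at offset 7: 0x56 = 01010110 → 1-byte char (#3). Advance 1.
Byte at offset 8: 0xE6 = 11100110 → 3-byte char (#4). Advance 3.
Byte at offset 11: 0xE1 = 11100001 → 3-byte char (#5). Advance 3.
Byte at offset 14: 0xCD = 11001101 → 2-byte char (#6). Advance 2.
Byte at offset 16: 0xC2 = 11000010 → 2-byte char (#7). Advance 2.
Byte at offset 18: 0xE2 = 11100010 → 3-byte char (#8). Advance 3.
Byte at offset 21: 0xE0 = 11100000 → 3-byte char (#9). Advance 3.
Byte at offset 24: 0xC8 = 11001000 → 2-byte char (#10). Advance 2.
Byte at offset 26: 0xE3 = 11100011 → 3-byte char (#11). Advance 3.
Reached end at offset 29 after 11 code points.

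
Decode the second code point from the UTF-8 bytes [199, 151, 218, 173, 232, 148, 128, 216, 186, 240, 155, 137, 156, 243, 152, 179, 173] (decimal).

U+06AD

Offset 0: leading byte 0xC7 = 11000111 → 2-byte char #1 = C7 97.
Offset 2: leading byte 0xDA = 11011010 → 2-byte char #2 = DA AD.
Leading byte 0xDA = 11011010 matches 110xxxxx → 2-byte sequence.
Byte 1: 0xDA = 11011010, payload 11010 (5 bits).
Byte 2: 0xAD = 10101101 (10xxxxxx ✓), payload 101101.
Concatenate: 11010101101 = 0x6AD (11 bits → U+06AD).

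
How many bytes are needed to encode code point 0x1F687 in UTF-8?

4

U+1F687 = 0x1F687. UTF-8 uses 1 byte below 0x80, 2 below 0x800, 3 below 0x10000, 4 up to 0x10FFFF. 0x1F687 is in U+10000–U+10FFFF → 4 bytes.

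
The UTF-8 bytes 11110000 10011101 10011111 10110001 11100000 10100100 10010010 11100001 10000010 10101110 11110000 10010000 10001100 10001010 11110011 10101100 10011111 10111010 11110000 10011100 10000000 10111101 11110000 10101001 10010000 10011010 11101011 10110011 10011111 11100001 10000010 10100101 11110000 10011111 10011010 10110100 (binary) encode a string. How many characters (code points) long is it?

Byte at offset 0: 0xF0 = 11110000 → 4-byte char (#1). Advance 4.
Byte at offset 4: 0xE0 = 11100000 → 3-byte char (#2). Advance 3.
Byte at offset 7: 0xE1 = 11100001 → 3-byte char (#3). Advance 3.
Byte at offset 10: 0xF0 = 11110000 → 4-byte char (#4). Advance 4.
Byte at offset 14: 0xF3 = 11110011 → 4-byte char (#5). Advance 4.
Byte at offset 18: 0xF0 = 11110000 → 4-byte char (#6). Advance 4.
Byte at offset 22: 0xF0 = 11110000 → 4-byte char (#7). Advance 4.
Byte at offset 26: 0xEB = 11101011 → 3-byte char (#8). Advance 3.
Byte at offset 29: 0xE1 = 11100001 → 3-byte char (#9). Advance 3.
Byte at offset 32: 0xF0 = 11110000 → 4-byte char (#10). Advance 4.
Reached end at offset 36 after 10 code points.

10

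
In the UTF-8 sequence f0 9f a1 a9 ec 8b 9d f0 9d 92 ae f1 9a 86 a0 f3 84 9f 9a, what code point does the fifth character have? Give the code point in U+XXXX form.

U+C47DA

Offset 0: leading byte 0xF0 = 11110000 → 4-byte char #1 = F0 9F A1 A9.
Offset 4: leading byte 0xEC = 11101100 → 3-byte char #2 = EC 8B 9D.
Offset 7: leading byte 0xF0 = 11110000 → 4-byte char #3 = F0 9D 92 AE.
Offset 11: leading byte 0xF1 = 11110001 → 4-byte char #4 = F1 9A 86 A0.
Offset 15: leading byte 0xF3 = 11110011 → 4-byte char #5 = F3 84 9F 9A.
Leading byte 0xF3 = 11110011 matches 11110xxx → 4-byte sequence.
Byte 1: 0xF3 = 11110011, payload 011 (3 bits).
Byte 2: 0x84 = 10000100 (10xxxxxx ✓), payload 000100.
Byte 3: 0x9F = 10011111 (10xxxxxx ✓), payload 011111.
Byte 4: 0x9A = 10011010 (10xxxxxx ✓), payload 011010.
Concatenate: 011000100011111011010 = 0xC47DA (21 bits → U+C47DA).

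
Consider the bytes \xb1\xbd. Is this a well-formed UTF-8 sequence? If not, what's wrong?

invalid (continuation byte with no leading byte)

Byte 0xB1 = 10110001 has the form 10xxxxxx — a continuation byte — but there is no preceding leading byte.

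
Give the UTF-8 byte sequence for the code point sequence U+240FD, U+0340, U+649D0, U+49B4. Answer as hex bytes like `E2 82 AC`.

F0 A4 83 BD CD 80 F1 A4 A7 90 E4 A6 B4

U+240FD: 4-byte form → F0 A4 83 BD.
U+0340: 2-byte form → CD 80.
U+649D0: 4-byte form → F1 A4 A7 90.
U+49B4: 3-byte form → E4 A6 B4.
Concatenated (13 bytes): F0 A4 83 BD CD 80 F1 A4 A7 90 E4 A6 B4.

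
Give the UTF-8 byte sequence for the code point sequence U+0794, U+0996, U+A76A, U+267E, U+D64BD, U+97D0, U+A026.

DE 94 E0 A6 96 EA 9D AA E2 99 BE F3 96 92 BD E9 9F 90 EA 80 A6

U+0794: 2-byte form → DE 94.
U+0996: 3-byte form → E0 A6 96.
U+A76A: 3-byte form → EA 9D AA.
U+267E: 3-byte form → E2 99 BE.
U+D64BD: 4-byte form → F3 96 92 BD.
U+97D0: 3-byte form → E9 9F 90.
U+A026: 3-byte form → EA 80 A6.
Concatenated (21 bytes): DE 94 E0 A6 96 EA 9D AA E2 99 BE F3 96 92 BD E9 9F 90 EA 80 A6.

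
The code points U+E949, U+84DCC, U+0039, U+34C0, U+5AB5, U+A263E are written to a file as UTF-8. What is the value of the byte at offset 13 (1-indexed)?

1-indexed offset 13 is 0-indexed offset 12.
U+E949 → 3-byte form EE A5 89 at offsets 0–2.
U+84DCC → 4-byte form F2 84 B7 8C at offsets 3–6.
U+0039 → 1-byte form 39 at offsets 7–7.
U+34C0 → 3-byte form E3 93 80 at offsets 8–10.
U+5AB5 → 3-byte form E5 AA B5 at offsets 11–13.
Offset 12 falls in char 5's range; it's byte 2 of E5 AA B5 = 0xAA.

0xAA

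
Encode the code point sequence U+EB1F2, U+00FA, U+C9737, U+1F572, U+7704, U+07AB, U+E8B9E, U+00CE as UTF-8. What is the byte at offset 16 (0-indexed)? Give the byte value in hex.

U+EB1F2 → 4-byte form F3 AB 87 B2 at offsets 0–3.
U+00FA → 2-byte form C3 BA at offsets 4–5.
U+C9737 → 4-byte form F3 89 9C B7 at offsets 6–9.
U+1F572 → 4-byte form F0 9F 95 B2 at offsets 10–13.
U+7704 → 3-byte form E7 9C 84 at offsets 14–16.
Offset 16 falls in char 5's range; it's byte 3 of E7 9C 84 = 0x84.

0x84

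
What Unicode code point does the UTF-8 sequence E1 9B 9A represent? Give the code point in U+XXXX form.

U+16DA

Leading byte 0xE1 = 11100001 matches 1110xxxx → 3-byte sequence.
Byte 1: 0xE1 = 11100001, payload 0001 (4 bits).
Byte 2: 0x9B = 10011011 (10xxxxxx ✓), payload 011011.
Byte 3: 0x9A = 10011010 (10xxxxxx ✓), payload 011010.
Concatenate: 0001011011011010 = 0x16DA (16 bits → U+16DA).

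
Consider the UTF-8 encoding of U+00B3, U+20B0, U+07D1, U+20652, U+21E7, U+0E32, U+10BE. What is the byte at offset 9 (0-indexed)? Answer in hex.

0x99

U+00B3 → 2-byte form C2 B3 at offsets 0–1.
U+20B0 → 3-byte form E2 82 B0 at offsets 2–4.
U+07D1 → 2-byte form DF 91 at offsets 5–6.
U+20652 → 4-byte form F0 A0 99 92 at offsets 7–10.
Offset 9 falls in char 4's range; it's byte 3 of F0 A0 99 92 = 0x99.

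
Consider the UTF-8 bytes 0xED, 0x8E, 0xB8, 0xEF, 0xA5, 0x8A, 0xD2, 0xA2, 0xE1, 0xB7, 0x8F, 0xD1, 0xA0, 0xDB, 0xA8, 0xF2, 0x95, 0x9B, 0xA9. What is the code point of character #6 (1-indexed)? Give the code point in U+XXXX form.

Offset 0: leading byte 0xED = 11101101 → 3-byte char #1 = ED 8E B8.
Offset 3: leading byte 0xEF = 11101111 → 3-byte char #2 = EF A5 8A.
Offset 6: leading byte 0xD2 = 11010010 → 2-byte char #3 = D2 A2.
Offset 8: leading byte 0xE1 = 11100001 → 3-byte char #4 = E1 B7 8F.
Offset 11: leading byte 0xD1 = 11010001 → 2-byte char #5 = D1 A0.
Offset 13: leading byte 0xDB = 11011011 → 2-byte char #6 = DB A8.
Leading byte 0xDB = 11011011 matches 110xxxxx → 2-byte sequence.
Byte 1: 0xDB = 11011011, payload 11011 (5 bits).
Byte 2: 0xA8 = 10101000 (10xxxxxx ✓), payload 101000.
Concatenate: 11011101000 = 0x6E8 (11 bits → U+06E8).

U+06E8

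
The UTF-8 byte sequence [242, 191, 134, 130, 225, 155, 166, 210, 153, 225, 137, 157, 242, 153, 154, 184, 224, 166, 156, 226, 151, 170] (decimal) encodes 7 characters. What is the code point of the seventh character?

U+25EA

Offset 0: leading byte 0xF2 = 11110010 → 4-byte char #1 = F2 BF 86 82.
Offset 4: leading byte 0xE1 = 11100001 → 3-byte char #2 = E1 9B A6.
Offset 7: leading byte 0xD2 = 11010010 → 2-byte char #3 = D2 99.
Offset 9: leading byte 0xE1 = 11100001 → 3-byte char #4 = E1 89 9D.
Offset 12: leading byte 0xF2 = 11110010 → 4-byte char #5 = F2 99 9A B8.
Offset 16: leading byte 0xE0 = 11100000 → 3-byte char #6 = E0 A6 9C.
Offset 19: leading byte 0xE2 = 11100010 → 3-byte char #7 = E2 97 AA.
Leading byte 0xE2 = 11100010 matches 1110xxxx → 3-byte sequence.
Byte 1: 0xE2 = 11100010, payload 0010 (4 bits).
Byte 2: 0x97 = 10010111 (10xxxxxx ✓), payload 010111.
Byte 3: 0xAA = 10101010 (10xxxxxx ✓), payload 101010.
Concatenate: 0010010111101010 = 0x25EA (16 bits → U+25EA).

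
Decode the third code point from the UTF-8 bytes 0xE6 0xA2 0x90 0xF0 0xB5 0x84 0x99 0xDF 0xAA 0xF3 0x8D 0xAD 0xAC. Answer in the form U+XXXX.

Offset 0: leading byte 0xE6 = 11100110 → 3-byte char #1 = E6 A2 90.
Offset 3: leading byte 0xF0 = 11110000 → 4-byte char #2 = F0 B5 84 99.
Offset 7: leading byte 0xDF = 11011111 → 2-byte char #3 = DF AA.
Leading byte 0xDF = 11011111 matches 110xxxxx → 2-byte sequence.
Byte 1: 0xDF = 11011111, payload 11111 (5 bits).
Byte 2: 0xAA = 10101010 (10xxxxxx ✓), payload 101010.
Concatenate: 11111101010 = 0x7EA (11 bits → U+07EA).

U+07EA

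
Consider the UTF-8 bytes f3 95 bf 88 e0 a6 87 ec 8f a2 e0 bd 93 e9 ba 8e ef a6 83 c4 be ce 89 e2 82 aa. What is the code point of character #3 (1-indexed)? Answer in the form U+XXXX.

U+C3E2

Offset 0: leading byte 0xF3 = 11110011 → 4-byte char #1 = F3 95 BF 88.
Offset 4: leading byte 0xE0 = 11100000 → 3-byte char #2 = E0 A6 87.
Offset 7: leading byte 0xEC = 11101100 → 3-byte char #3 = EC 8F A2.
Leading byte 0xEC = 11101100 matches 1110xxxx → 3-byte sequence.
Byte 1: 0xEC = 11101100, payload 1100 (4 bits).
Byte 2: 0x8F = 10001111 (10xxxxxx ✓), payload 001111.
Byte 3: 0xA2 = 10100010 (10xxxxxx ✓), payload 100010.
Concatenate: 1100001111100010 = 0xC3E2 (16 bits → U+C3E2).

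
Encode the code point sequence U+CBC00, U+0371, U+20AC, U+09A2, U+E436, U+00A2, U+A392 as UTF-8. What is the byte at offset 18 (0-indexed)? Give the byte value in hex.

0x8E

U+CBC00 → 4-byte form F3 8B B0 80 at offsets 0–3.
U+0371 → 2-byte form CD B1 at offsets 4–5.
U+20AC → 3-byte form E2 82 AC at offsets 6–8.
U+09A2 → 3-byte form E0 A6 A2 at offsets 9–11.
U+E436 → 3-byte form EE 90 B6 at offsets 12–14.
U+00A2 → 2-byte form C2 A2 at offsets 15–16.
U+A392 → 3-byte form EA 8E 92 at offsets 17–19.
Offset 18 falls in char 7's range; it's byte 2 of EA 8E 92 = 0x8E.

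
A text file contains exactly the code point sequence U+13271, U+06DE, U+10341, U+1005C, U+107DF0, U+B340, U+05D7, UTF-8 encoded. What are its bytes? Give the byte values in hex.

F0 93 89 B1 DB 9E F0 90 8D 81 F0 90 81 9C F4 87 B7 B0 EB 8D 80 D7 97

U+13271: 4-byte form → F0 93 89 B1.
U+06DE: 2-byte form → DB 9E.
U+10341: 4-byte form → F0 90 8D 81.
U+1005C: 4-byte form → F0 90 81 9C.
U+107DF0: 4-byte form → F4 87 B7 B0.
U+B340: 3-byte form → EB 8D 80.
U+05D7: 2-byte form → D7 97.
Concatenated (23 bytes): F0 93 89 B1 DB 9E F0 90 8D 81 F0 90 81 9C F4 87 B7 B0 EB 8D 80 D7 97.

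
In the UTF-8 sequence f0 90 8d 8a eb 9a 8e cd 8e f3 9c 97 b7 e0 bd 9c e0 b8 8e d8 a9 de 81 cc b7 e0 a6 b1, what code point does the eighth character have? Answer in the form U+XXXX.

U+0781

Offset 0: leading byte 0xF0 = 11110000 → 4-byte char #1 = F0 90 8D 8A.
Offset 4: leading byte 0xEB = 11101011 → 3-byte char #2 = EB 9A 8E.
Offset 7: leading byte 0xCD = 11001101 → 2-byte char #3 = CD 8E.
Offset 9: leading byte 0xF3 = 11110011 → 4-byte char #4 = F3 9C 97 B7.
Offset 13: leading byte 0xE0 = 11100000 → 3-byte char #5 = E0 BD 9C.
Offset 16: leading byte 0xE0 = 11100000 → 3-byte char #6 = E0 B8 8E.
Offset 19: leading byte 0xD8 = 11011000 → 2-byte char #7 = D8 A9.
Offset 21: leading byte 0xDE = 11011110 → 2-byte char #8 = DE 81.
Leading byte 0xDE = 11011110 matches 110xxxxx → 2-byte sequence.
Byte 1: 0xDE = 11011110, payload 11110 (5 bits).
Byte 2: 0x81 = 10000001 (10xxxxxx ✓), payload 000001.
Concatenate: 11110000001 = 0x781 (11 bits → U+0781).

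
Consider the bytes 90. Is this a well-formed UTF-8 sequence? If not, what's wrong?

invalid (continuation byte with no leading byte)

Byte 0x90 = 10010000 has the form 10xxxxxx — a continuation byte — but there is no preceding leading byte.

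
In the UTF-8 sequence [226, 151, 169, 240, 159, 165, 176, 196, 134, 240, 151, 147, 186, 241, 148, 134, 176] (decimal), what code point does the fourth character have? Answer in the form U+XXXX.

Offset 0: leading byte 0xE2 = 11100010 → 3-byte char #1 = E2 97 A9.
Offset 3: leading byte 0xF0 = 11110000 → 4-byte char #2 = F0 9F A5 B0.
Offset 7: leading byte 0xC4 = 11000100 → 2-byte char #3 = C4 86.
Offset 9: leading byte 0xF0 = 11110000 → 4-byte char #4 = F0 97 93 BA.
Leading byte 0xF0 = 11110000 matches 11110xxx → 4-byte sequence.
Byte 1: 0xF0 = 11110000, payload 000 (3 bits).
Byte 2: 0x97 = 10010111 (10xxxxxx ✓), payload 010111.
Byte 3: 0x93 = 10010011 (10xxxxxx ✓), payload 010011.
Byte 4: 0xBA = 10111010 (10xxxxxx ✓), payload 111010.
Concatenate: 000010111010011111010 = 0x174FA (21 bits → U+174FA).

U+174FA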